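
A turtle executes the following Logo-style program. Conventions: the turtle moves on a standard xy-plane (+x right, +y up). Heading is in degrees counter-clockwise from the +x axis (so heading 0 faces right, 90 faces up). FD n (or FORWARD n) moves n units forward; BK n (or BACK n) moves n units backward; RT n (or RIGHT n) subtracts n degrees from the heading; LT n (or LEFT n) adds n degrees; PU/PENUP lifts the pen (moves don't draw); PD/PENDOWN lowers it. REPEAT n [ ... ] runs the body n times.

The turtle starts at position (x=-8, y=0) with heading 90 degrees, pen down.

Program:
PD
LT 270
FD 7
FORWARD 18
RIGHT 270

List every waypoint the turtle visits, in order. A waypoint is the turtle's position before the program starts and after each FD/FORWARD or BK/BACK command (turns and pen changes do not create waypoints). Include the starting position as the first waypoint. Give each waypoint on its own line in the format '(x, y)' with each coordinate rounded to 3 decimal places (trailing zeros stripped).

Executing turtle program step by step:
Start: pos=(-8,0), heading=90, pen down
PD: pen down
LT 270: heading 90 -> 0
FD 7: (-8,0) -> (-1,0) [heading=0, draw]
FD 18: (-1,0) -> (17,0) [heading=0, draw]
RT 270: heading 0 -> 90
Final: pos=(17,0), heading=90, 2 segment(s) drawn
Waypoints (3 total):
(-8, 0)
(-1, 0)
(17, 0)

Answer: (-8, 0)
(-1, 0)
(17, 0)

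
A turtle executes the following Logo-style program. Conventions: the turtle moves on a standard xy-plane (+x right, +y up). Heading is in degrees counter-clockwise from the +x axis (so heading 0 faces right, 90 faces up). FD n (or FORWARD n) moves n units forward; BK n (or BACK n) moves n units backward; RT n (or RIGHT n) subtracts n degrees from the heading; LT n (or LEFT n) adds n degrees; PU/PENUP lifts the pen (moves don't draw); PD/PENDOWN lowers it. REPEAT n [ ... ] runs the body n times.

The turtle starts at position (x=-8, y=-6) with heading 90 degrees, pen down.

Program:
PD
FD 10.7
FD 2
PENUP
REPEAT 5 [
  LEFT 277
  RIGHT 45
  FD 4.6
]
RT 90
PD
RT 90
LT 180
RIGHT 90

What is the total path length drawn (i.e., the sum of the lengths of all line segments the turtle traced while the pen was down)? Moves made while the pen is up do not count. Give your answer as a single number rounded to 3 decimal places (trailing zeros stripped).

Answer: 12.7

Derivation:
Executing turtle program step by step:
Start: pos=(-8,-6), heading=90, pen down
PD: pen down
FD 10.7: (-8,-6) -> (-8,4.7) [heading=90, draw]
FD 2: (-8,4.7) -> (-8,6.7) [heading=90, draw]
PU: pen up
REPEAT 5 [
  -- iteration 1/5 --
  LT 277: heading 90 -> 7
  RT 45: heading 7 -> 322
  FD 4.6: (-8,6.7) -> (-4.375,3.868) [heading=322, move]
  -- iteration 2/5 --
  LT 277: heading 322 -> 239
  RT 45: heading 239 -> 194
  FD 4.6: (-4.375,3.868) -> (-8.839,2.755) [heading=194, move]
  -- iteration 3/5 --
  LT 277: heading 194 -> 111
  RT 45: heading 111 -> 66
  FD 4.6: (-8.839,2.755) -> (-6.968,6.957) [heading=66, move]
  -- iteration 4/5 --
  LT 277: heading 66 -> 343
  RT 45: heading 343 -> 298
  FD 4.6: (-6.968,6.957) -> (-4.808,2.896) [heading=298, move]
  -- iteration 5/5 --
  LT 277: heading 298 -> 215
  RT 45: heading 215 -> 170
  FD 4.6: (-4.808,2.896) -> (-9.338,3.695) [heading=170, move]
]
RT 90: heading 170 -> 80
PD: pen down
RT 90: heading 80 -> 350
LT 180: heading 350 -> 170
RT 90: heading 170 -> 80
Final: pos=(-9.338,3.695), heading=80, 2 segment(s) drawn

Segment lengths:
  seg 1: (-8,-6) -> (-8,4.7), length = 10.7
  seg 2: (-8,4.7) -> (-8,6.7), length = 2
Total = 12.7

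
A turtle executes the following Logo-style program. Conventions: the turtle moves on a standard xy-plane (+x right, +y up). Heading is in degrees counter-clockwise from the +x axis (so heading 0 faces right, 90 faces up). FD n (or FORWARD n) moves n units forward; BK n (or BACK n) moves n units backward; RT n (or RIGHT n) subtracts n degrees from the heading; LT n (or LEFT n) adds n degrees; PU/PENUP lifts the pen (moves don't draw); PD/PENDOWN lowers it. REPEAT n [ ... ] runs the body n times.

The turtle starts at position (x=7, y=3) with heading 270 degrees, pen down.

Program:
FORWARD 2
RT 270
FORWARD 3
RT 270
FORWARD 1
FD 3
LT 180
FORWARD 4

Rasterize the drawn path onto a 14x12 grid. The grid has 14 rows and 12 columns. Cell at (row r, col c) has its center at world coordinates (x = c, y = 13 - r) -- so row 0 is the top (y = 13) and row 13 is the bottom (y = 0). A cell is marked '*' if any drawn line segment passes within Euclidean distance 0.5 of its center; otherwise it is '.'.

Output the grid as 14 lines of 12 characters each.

Answer: ............
............
............
............
............
............
............
............
..........*.
..........*.
.......*..*.
.......*..*.
.......****.
............

Derivation:
Segment 0: (7,3) -> (7,1)
Segment 1: (7,1) -> (10,1)
Segment 2: (10,1) -> (10,2)
Segment 3: (10,2) -> (10,5)
Segment 4: (10,5) -> (10,1)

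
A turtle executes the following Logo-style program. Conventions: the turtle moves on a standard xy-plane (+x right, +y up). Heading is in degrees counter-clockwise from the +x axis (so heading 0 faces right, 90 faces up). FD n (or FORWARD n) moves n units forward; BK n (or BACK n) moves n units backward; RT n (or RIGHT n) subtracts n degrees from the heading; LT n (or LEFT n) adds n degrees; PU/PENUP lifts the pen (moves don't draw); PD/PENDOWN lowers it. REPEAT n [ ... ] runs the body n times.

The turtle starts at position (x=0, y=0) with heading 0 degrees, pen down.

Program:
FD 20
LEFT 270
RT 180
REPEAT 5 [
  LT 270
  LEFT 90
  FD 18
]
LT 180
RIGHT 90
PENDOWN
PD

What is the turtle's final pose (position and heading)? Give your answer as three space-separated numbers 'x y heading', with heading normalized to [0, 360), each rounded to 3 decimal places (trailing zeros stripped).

Executing turtle program step by step:
Start: pos=(0,0), heading=0, pen down
FD 20: (0,0) -> (20,0) [heading=0, draw]
LT 270: heading 0 -> 270
RT 180: heading 270 -> 90
REPEAT 5 [
  -- iteration 1/5 --
  LT 270: heading 90 -> 0
  LT 90: heading 0 -> 90
  FD 18: (20,0) -> (20,18) [heading=90, draw]
  -- iteration 2/5 --
  LT 270: heading 90 -> 0
  LT 90: heading 0 -> 90
  FD 18: (20,18) -> (20,36) [heading=90, draw]
  -- iteration 3/5 --
  LT 270: heading 90 -> 0
  LT 90: heading 0 -> 90
  FD 18: (20,36) -> (20,54) [heading=90, draw]
  -- iteration 4/5 --
  LT 270: heading 90 -> 0
  LT 90: heading 0 -> 90
  FD 18: (20,54) -> (20,72) [heading=90, draw]
  -- iteration 5/5 --
  LT 270: heading 90 -> 0
  LT 90: heading 0 -> 90
  FD 18: (20,72) -> (20,90) [heading=90, draw]
]
LT 180: heading 90 -> 270
RT 90: heading 270 -> 180
PD: pen down
PD: pen down
Final: pos=(20,90), heading=180, 6 segment(s) drawn

Answer: 20 90 180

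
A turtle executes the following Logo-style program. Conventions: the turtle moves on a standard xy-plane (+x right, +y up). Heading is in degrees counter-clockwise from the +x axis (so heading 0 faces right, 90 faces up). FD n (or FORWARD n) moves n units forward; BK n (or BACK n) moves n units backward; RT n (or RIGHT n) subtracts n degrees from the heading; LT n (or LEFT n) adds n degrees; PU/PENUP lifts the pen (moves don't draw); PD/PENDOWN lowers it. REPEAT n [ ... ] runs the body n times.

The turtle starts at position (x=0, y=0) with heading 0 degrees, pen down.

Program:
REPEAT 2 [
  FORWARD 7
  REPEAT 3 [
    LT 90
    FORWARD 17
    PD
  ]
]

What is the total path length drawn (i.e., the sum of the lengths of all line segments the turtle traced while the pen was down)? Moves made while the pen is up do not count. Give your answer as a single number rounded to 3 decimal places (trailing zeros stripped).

Executing turtle program step by step:
Start: pos=(0,0), heading=0, pen down
REPEAT 2 [
  -- iteration 1/2 --
  FD 7: (0,0) -> (7,0) [heading=0, draw]
  REPEAT 3 [
    -- iteration 1/3 --
    LT 90: heading 0 -> 90
    FD 17: (7,0) -> (7,17) [heading=90, draw]
    PD: pen down
    -- iteration 2/3 --
    LT 90: heading 90 -> 180
    FD 17: (7,17) -> (-10,17) [heading=180, draw]
    PD: pen down
    -- iteration 3/3 --
    LT 90: heading 180 -> 270
    FD 17: (-10,17) -> (-10,0) [heading=270, draw]
    PD: pen down
  ]
  -- iteration 2/2 --
  FD 7: (-10,0) -> (-10,-7) [heading=270, draw]
  REPEAT 3 [
    -- iteration 1/3 --
    LT 90: heading 270 -> 0
    FD 17: (-10,-7) -> (7,-7) [heading=0, draw]
    PD: pen down
    -- iteration 2/3 --
    LT 90: heading 0 -> 90
    FD 17: (7,-7) -> (7,10) [heading=90, draw]
    PD: pen down
    -- iteration 3/3 --
    LT 90: heading 90 -> 180
    FD 17: (7,10) -> (-10,10) [heading=180, draw]
    PD: pen down
  ]
]
Final: pos=(-10,10), heading=180, 8 segment(s) drawn

Segment lengths:
  seg 1: (0,0) -> (7,0), length = 7
  seg 2: (7,0) -> (7,17), length = 17
  seg 3: (7,17) -> (-10,17), length = 17
  seg 4: (-10,17) -> (-10,0), length = 17
  seg 5: (-10,0) -> (-10,-7), length = 7
  seg 6: (-10,-7) -> (7,-7), length = 17
  seg 7: (7,-7) -> (7,10), length = 17
  seg 8: (7,10) -> (-10,10), length = 17
Total = 116

Answer: 116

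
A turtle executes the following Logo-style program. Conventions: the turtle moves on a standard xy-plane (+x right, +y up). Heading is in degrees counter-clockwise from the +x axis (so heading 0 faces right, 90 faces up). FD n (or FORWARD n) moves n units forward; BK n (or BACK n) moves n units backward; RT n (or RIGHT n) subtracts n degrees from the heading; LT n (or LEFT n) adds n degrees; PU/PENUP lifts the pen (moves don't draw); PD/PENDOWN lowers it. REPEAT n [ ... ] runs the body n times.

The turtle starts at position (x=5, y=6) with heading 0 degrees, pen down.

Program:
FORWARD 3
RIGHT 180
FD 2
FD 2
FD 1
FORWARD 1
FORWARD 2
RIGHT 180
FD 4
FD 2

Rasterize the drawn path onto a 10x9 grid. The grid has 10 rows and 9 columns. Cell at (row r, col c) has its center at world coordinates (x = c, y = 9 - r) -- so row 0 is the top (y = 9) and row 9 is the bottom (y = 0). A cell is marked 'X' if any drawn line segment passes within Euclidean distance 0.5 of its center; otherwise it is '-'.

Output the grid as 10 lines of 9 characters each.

Answer: ---------
---------
---------
XXXXXXXXX
---------
---------
---------
---------
---------
---------

Derivation:
Segment 0: (5,6) -> (8,6)
Segment 1: (8,6) -> (6,6)
Segment 2: (6,6) -> (4,6)
Segment 3: (4,6) -> (3,6)
Segment 4: (3,6) -> (2,6)
Segment 5: (2,6) -> (0,6)
Segment 6: (0,6) -> (4,6)
Segment 7: (4,6) -> (6,6)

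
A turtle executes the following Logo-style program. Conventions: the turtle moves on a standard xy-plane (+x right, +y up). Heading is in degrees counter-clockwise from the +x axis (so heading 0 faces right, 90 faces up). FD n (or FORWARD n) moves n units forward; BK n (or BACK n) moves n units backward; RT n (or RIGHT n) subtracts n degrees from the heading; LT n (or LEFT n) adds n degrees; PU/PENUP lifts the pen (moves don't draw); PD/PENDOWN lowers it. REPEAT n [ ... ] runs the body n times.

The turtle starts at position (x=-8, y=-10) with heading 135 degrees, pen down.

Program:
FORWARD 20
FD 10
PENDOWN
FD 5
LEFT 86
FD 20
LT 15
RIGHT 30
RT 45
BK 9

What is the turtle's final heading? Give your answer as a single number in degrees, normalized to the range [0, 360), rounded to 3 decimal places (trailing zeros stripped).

Answer: 161

Derivation:
Executing turtle program step by step:
Start: pos=(-8,-10), heading=135, pen down
FD 20: (-8,-10) -> (-22.142,4.142) [heading=135, draw]
FD 10: (-22.142,4.142) -> (-29.213,11.213) [heading=135, draw]
PD: pen down
FD 5: (-29.213,11.213) -> (-32.749,14.749) [heading=135, draw]
LT 86: heading 135 -> 221
FD 20: (-32.749,14.749) -> (-47.843,1.628) [heading=221, draw]
LT 15: heading 221 -> 236
RT 30: heading 236 -> 206
RT 45: heading 206 -> 161
BK 9: (-47.843,1.628) -> (-39.333,-1.303) [heading=161, draw]
Final: pos=(-39.333,-1.303), heading=161, 5 segment(s) drawn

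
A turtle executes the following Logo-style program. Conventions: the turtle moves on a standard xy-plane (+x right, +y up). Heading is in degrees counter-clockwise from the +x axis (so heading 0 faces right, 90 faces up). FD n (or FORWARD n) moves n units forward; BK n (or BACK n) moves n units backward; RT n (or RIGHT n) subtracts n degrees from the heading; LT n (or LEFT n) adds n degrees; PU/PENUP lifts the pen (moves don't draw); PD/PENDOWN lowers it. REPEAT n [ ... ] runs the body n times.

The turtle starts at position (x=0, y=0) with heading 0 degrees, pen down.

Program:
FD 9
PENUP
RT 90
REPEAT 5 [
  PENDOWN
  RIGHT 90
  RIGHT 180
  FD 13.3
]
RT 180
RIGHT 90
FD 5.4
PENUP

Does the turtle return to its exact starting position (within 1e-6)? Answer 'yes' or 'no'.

Executing turtle program step by step:
Start: pos=(0,0), heading=0, pen down
FD 9: (0,0) -> (9,0) [heading=0, draw]
PU: pen up
RT 90: heading 0 -> 270
REPEAT 5 [
  -- iteration 1/5 --
  PD: pen down
  RT 90: heading 270 -> 180
  RT 180: heading 180 -> 0
  FD 13.3: (9,0) -> (22.3,0) [heading=0, draw]
  -- iteration 2/5 --
  PD: pen down
  RT 90: heading 0 -> 270
  RT 180: heading 270 -> 90
  FD 13.3: (22.3,0) -> (22.3,13.3) [heading=90, draw]
  -- iteration 3/5 --
  PD: pen down
  RT 90: heading 90 -> 0
  RT 180: heading 0 -> 180
  FD 13.3: (22.3,13.3) -> (9,13.3) [heading=180, draw]
  -- iteration 4/5 --
  PD: pen down
  RT 90: heading 180 -> 90
  RT 180: heading 90 -> 270
  FD 13.3: (9,13.3) -> (9,0) [heading=270, draw]
  -- iteration 5/5 --
  PD: pen down
  RT 90: heading 270 -> 180
  RT 180: heading 180 -> 0
  FD 13.3: (9,0) -> (22.3,0) [heading=0, draw]
]
RT 180: heading 0 -> 180
RT 90: heading 180 -> 90
FD 5.4: (22.3,0) -> (22.3,5.4) [heading=90, draw]
PU: pen up
Final: pos=(22.3,5.4), heading=90, 7 segment(s) drawn

Start position: (0, 0)
Final position: (22.3, 5.4)
Distance = 22.944; >= 1e-6 -> NOT closed

Answer: no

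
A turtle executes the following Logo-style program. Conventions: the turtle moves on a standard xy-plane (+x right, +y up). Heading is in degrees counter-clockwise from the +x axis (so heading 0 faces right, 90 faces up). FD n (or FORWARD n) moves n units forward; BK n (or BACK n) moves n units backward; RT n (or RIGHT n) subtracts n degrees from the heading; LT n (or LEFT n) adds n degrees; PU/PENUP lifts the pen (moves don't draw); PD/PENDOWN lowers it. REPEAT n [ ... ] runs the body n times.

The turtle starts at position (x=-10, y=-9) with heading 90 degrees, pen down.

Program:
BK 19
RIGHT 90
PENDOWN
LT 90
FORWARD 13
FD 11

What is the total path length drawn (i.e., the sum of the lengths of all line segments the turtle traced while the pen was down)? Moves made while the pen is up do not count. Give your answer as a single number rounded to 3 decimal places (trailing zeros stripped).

Executing turtle program step by step:
Start: pos=(-10,-9), heading=90, pen down
BK 19: (-10,-9) -> (-10,-28) [heading=90, draw]
RT 90: heading 90 -> 0
PD: pen down
LT 90: heading 0 -> 90
FD 13: (-10,-28) -> (-10,-15) [heading=90, draw]
FD 11: (-10,-15) -> (-10,-4) [heading=90, draw]
Final: pos=(-10,-4), heading=90, 3 segment(s) drawn

Segment lengths:
  seg 1: (-10,-9) -> (-10,-28), length = 19
  seg 2: (-10,-28) -> (-10,-15), length = 13
  seg 3: (-10,-15) -> (-10,-4), length = 11
Total = 43

Answer: 43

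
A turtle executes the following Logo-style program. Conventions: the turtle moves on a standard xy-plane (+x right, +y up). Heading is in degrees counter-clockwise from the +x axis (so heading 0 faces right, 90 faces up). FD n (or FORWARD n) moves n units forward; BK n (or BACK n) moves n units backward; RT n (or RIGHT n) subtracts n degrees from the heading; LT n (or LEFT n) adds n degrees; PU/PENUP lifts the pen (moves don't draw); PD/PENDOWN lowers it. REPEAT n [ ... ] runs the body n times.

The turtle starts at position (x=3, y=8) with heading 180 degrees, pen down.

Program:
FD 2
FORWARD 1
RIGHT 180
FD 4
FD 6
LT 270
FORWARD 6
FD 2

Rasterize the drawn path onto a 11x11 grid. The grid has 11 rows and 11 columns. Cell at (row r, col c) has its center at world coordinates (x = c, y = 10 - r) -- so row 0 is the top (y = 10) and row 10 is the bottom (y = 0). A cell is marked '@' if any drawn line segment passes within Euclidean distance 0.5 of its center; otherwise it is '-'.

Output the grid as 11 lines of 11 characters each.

Segment 0: (3,8) -> (1,8)
Segment 1: (1,8) -> (0,8)
Segment 2: (0,8) -> (4,8)
Segment 3: (4,8) -> (10,8)
Segment 4: (10,8) -> (10,2)
Segment 5: (10,2) -> (10,0)

Answer: -----------
-----------
@@@@@@@@@@@
----------@
----------@
----------@
----------@
----------@
----------@
----------@
----------@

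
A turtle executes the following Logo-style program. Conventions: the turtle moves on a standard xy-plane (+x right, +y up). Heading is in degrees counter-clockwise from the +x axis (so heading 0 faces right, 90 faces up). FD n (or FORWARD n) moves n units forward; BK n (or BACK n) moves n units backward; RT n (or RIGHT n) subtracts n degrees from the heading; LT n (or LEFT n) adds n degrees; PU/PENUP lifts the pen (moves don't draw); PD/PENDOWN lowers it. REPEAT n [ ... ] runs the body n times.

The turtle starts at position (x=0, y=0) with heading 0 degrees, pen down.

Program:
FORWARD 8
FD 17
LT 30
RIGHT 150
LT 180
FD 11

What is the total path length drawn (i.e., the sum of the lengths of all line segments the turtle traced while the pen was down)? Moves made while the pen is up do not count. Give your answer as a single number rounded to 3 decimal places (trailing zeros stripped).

Executing turtle program step by step:
Start: pos=(0,0), heading=0, pen down
FD 8: (0,0) -> (8,0) [heading=0, draw]
FD 17: (8,0) -> (25,0) [heading=0, draw]
LT 30: heading 0 -> 30
RT 150: heading 30 -> 240
LT 180: heading 240 -> 60
FD 11: (25,0) -> (30.5,9.526) [heading=60, draw]
Final: pos=(30.5,9.526), heading=60, 3 segment(s) drawn

Segment lengths:
  seg 1: (0,0) -> (8,0), length = 8
  seg 2: (8,0) -> (25,0), length = 17
  seg 3: (25,0) -> (30.5,9.526), length = 11
Total = 36

Answer: 36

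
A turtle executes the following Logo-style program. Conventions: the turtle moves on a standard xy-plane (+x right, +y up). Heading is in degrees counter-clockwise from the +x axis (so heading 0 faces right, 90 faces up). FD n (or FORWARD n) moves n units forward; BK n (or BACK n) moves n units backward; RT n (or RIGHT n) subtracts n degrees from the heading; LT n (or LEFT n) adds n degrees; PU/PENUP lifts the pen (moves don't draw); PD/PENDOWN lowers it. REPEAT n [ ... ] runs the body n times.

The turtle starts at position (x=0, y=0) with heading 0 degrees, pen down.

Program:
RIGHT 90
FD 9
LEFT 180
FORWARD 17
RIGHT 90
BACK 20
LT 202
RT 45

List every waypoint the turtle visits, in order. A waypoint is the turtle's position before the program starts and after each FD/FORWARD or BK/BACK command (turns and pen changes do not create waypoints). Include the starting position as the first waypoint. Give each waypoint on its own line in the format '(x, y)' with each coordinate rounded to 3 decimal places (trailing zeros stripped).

Answer: (0, 0)
(0, -9)
(0, 8)
(-20, 8)

Derivation:
Executing turtle program step by step:
Start: pos=(0,0), heading=0, pen down
RT 90: heading 0 -> 270
FD 9: (0,0) -> (0,-9) [heading=270, draw]
LT 180: heading 270 -> 90
FD 17: (0,-9) -> (0,8) [heading=90, draw]
RT 90: heading 90 -> 0
BK 20: (0,8) -> (-20,8) [heading=0, draw]
LT 202: heading 0 -> 202
RT 45: heading 202 -> 157
Final: pos=(-20,8), heading=157, 3 segment(s) drawn
Waypoints (4 total):
(0, 0)
(0, -9)
(0, 8)
(-20, 8)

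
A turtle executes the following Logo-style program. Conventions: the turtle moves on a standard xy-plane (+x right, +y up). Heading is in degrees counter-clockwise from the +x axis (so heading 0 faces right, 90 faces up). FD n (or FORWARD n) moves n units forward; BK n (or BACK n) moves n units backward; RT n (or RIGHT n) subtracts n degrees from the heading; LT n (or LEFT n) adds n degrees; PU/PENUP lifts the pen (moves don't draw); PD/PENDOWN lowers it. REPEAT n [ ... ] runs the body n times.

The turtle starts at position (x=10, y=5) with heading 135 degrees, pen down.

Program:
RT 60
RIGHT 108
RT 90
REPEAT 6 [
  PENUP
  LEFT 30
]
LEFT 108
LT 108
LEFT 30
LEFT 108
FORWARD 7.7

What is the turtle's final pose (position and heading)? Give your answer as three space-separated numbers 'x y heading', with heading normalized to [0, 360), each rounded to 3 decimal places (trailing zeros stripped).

Executing turtle program step by step:
Start: pos=(10,5), heading=135, pen down
RT 60: heading 135 -> 75
RT 108: heading 75 -> 327
RT 90: heading 327 -> 237
REPEAT 6 [
  -- iteration 1/6 --
  PU: pen up
  LT 30: heading 237 -> 267
  -- iteration 2/6 --
  PU: pen up
  LT 30: heading 267 -> 297
  -- iteration 3/6 --
  PU: pen up
  LT 30: heading 297 -> 327
  -- iteration 4/6 --
  PU: pen up
  LT 30: heading 327 -> 357
  -- iteration 5/6 --
  PU: pen up
  LT 30: heading 357 -> 27
  -- iteration 6/6 --
  PU: pen up
  LT 30: heading 27 -> 57
]
LT 108: heading 57 -> 165
LT 108: heading 165 -> 273
LT 30: heading 273 -> 303
LT 108: heading 303 -> 51
FD 7.7: (10,5) -> (14.846,10.984) [heading=51, move]
Final: pos=(14.846,10.984), heading=51, 0 segment(s) drawn

Answer: 14.846 10.984 51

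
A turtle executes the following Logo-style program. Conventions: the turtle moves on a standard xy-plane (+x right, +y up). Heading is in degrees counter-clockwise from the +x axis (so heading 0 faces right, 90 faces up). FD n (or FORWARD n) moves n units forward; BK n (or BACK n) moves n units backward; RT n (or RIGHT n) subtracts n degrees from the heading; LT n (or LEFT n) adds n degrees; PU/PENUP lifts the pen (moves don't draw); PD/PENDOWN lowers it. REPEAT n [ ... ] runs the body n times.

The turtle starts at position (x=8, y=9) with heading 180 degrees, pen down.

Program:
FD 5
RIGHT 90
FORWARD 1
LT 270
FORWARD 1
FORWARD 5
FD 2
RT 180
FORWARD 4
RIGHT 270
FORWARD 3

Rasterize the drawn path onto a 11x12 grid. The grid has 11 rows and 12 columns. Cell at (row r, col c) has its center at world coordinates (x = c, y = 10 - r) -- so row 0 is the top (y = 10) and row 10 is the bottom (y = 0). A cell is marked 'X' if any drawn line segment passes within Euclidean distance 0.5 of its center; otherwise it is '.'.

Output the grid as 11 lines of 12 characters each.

Segment 0: (8,9) -> (3,9)
Segment 1: (3,9) -> (3,10)
Segment 2: (3,10) -> (4,10)
Segment 3: (4,10) -> (9,10)
Segment 4: (9,10) -> (11,10)
Segment 5: (11,10) -> (7,10)
Segment 6: (7,10) -> (7,7)

Answer: ...XXXXXXXXX
...XXXXXX...
.......X....
.......X....
............
............
............
............
............
............
............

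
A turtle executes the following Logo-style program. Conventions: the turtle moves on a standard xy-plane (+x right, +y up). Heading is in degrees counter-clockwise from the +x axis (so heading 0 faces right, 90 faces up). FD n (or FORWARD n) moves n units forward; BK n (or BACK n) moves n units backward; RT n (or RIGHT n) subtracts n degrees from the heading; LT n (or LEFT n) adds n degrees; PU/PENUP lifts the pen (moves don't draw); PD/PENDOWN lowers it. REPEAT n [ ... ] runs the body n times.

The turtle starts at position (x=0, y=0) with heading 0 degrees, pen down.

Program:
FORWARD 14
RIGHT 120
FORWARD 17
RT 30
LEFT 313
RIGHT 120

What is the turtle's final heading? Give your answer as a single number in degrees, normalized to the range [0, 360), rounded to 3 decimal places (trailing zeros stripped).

Executing turtle program step by step:
Start: pos=(0,0), heading=0, pen down
FD 14: (0,0) -> (14,0) [heading=0, draw]
RT 120: heading 0 -> 240
FD 17: (14,0) -> (5.5,-14.722) [heading=240, draw]
RT 30: heading 240 -> 210
LT 313: heading 210 -> 163
RT 120: heading 163 -> 43
Final: pos=(5.5,-14.722), heading=43, 2 segment(s) drawn

Answer: 43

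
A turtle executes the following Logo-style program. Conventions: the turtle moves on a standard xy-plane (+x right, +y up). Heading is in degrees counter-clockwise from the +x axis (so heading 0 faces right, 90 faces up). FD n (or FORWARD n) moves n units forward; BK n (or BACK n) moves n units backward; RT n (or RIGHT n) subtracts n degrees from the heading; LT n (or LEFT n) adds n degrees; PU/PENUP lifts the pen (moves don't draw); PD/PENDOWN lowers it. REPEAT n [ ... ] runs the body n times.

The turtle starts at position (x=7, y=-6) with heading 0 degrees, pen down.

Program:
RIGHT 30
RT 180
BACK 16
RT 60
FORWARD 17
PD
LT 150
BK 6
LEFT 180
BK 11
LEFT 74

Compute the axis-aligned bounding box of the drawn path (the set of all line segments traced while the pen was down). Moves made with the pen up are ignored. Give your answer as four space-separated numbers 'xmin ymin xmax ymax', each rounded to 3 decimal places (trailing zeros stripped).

Answer: 7 -14 23.856 8.196

Derivation:
Executing turtle program step by step:
Start: pos=(7,-6), heading=0, pen down
RT 30: heading 0 -> 330
RT 180: heading 330 -> 150
BK 16: (7,-6) -> (20.856,-14) [heading=150, draw]
RT 60: heading 150 -> 90
FD 17: (20.856,-14) -> (20.856,3) [heading=90, draw]
PD: pen down
LT 150: heading 90 -> 240
BK 6: (20.856,3) -> (23.856,8.196) [heading=240, draw]
LT 180: heading 240 -> 60
BK 11: (23.856,8.196) -> (18.356,-1.33) [heading=60, draw]
LT 74: heading 60 -> 134
Final: pos=(18.356,-1.33), heading=134, 4 segment(s) drawn

Segment endpoints: x in {7, 18.356, 20.856, 20.856, 23.856}, y in {-14, -6, -1.33, 3, 8.196}
xmin=7, ymin=-14, xmax=23.856, ymax=8.196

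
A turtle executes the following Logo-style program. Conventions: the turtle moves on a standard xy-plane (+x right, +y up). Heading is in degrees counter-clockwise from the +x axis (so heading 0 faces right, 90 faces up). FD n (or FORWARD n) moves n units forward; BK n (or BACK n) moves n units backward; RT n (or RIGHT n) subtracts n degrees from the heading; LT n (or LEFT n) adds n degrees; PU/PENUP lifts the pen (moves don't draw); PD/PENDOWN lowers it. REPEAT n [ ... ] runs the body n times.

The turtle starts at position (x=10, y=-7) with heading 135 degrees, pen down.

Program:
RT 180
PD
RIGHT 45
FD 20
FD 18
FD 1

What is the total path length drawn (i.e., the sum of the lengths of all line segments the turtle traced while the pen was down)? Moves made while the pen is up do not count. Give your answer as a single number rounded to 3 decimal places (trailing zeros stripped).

Answer: 39

Derivation:
Executing turtle program step by step:
Start: pos=(10,-7), heading=135, pen down
RT 180: heading 135 -> 315
PD: pen down
RT 45: heading 315 -> 270
FD 20: (10,-7) -> (10,-27) [heading=270, draw]
FD 18: (10,-27) -> (10,-45) [heading=270, draw]
FD 1: (10,-45) -> (10,-46) [heading=270, draw]
Final: pos=(10,-46), heading=270, 3 segment(s) drawn

Segment lengths:
  seg 1: (10,-7) -> (10,-27), length = 20
  seg 2: (10,-27) -> (10,-45), length = 18
  seg 3: (10,-45) -> (10,-46), length = 1
Total = 39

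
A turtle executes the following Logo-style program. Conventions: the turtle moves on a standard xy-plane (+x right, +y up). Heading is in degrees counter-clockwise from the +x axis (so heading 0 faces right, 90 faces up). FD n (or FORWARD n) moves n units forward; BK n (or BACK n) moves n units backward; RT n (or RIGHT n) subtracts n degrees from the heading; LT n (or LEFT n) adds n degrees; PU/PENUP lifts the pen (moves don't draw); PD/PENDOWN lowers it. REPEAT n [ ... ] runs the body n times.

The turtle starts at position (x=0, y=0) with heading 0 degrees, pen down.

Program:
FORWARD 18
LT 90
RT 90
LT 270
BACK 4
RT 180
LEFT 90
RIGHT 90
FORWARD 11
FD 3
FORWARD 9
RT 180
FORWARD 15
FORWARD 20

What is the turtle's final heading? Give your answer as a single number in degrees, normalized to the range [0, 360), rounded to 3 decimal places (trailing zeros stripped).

Executing turtle program step by step:
Start: pos=(0,0), heading=0, pen down
FD 18: (0,0) -> (18,0) [heading=0, draw]
LT 90: heading 0 -> 90
RT 90: heading 90 -> 0
LT 270: heading 0 -> 270
BK 4: (18,0) -> (18,4) [heading=270, draw]
RT 180: heading 270 -> 90
LT 90: heading 90 -> 180
RT 90: heading 180 -> 90
FD 11: (18,4) -> (18,15) [heading=90, draw]
FD 3: (18,15) -> (18,18) [heading=90, draw]
FD 9: (18,18) -> (18,27) [heading=90, draw]
RT 180: heading 90 -> 270
FD 15: (18,27) -> (18,12) [heading=270, draw]
FD 20: (18,12) -> (18,-8) [heading=270, draw]
Final: pos=(18,-8), heading=270, 7 segment(s) drawn

Answer: 270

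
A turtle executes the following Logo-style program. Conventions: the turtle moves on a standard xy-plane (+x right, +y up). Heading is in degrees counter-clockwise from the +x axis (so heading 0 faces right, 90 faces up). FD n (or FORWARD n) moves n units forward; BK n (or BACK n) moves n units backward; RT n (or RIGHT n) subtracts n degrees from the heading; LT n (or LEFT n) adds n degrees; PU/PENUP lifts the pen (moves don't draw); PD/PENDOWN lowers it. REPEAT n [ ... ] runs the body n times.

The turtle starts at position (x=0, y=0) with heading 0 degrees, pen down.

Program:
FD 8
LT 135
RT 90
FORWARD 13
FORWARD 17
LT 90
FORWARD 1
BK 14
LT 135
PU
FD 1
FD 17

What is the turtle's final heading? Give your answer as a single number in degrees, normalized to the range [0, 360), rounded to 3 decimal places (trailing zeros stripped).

Executing turtle program step by step:
Start: pos=(0,0), heading=0, pen down
FD 8: (0,0) -> (8,0) [heading=0, draw]
LT 135: heading 0 -> 135
RT 90: heading 135 -> 45
FD 13: (8,0) -> (17.192,9.192) [heading=45, draw]
FD 17: (17.192,9.192) -> (29.213,21.213) [heading=45, draw]
LT 90: heading 45 -> 135
FD 1: (29.213,21.213) -> (28.506,21.92) [heading=135, draw]
BK 14: (28.506,21.92) -> (38.406,12.021) [heading=135, draw]
LT 135: heading 135 -> 270
PU: pen up
FD 1: (38.406,12.021) -> (38.406,11.021) [heading=270, move]
FD 17: (38.406,11.021) -> (38.406,-5.979) [heading=270, move]
Final: pos=(38.406,-5.979), heading=270, 5 segment(s) drawn

Answer: 270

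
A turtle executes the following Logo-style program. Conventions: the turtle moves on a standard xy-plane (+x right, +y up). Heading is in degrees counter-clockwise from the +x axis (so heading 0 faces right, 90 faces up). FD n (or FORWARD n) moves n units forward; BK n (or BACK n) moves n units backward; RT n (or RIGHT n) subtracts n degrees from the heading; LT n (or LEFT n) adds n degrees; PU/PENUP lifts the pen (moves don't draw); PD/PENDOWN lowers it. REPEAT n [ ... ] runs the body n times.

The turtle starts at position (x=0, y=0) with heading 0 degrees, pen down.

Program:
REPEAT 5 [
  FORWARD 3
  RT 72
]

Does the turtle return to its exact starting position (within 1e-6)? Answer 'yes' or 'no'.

Executing turtle program step by step:
Start: pos=(0,0), heading=0, pen down
REPEAT 5 [
  -- iteration 1/5 --
  FD 3: (0,0) -> (3,0) [heading=0, draw]
  RT 72: heading 0 -> 288
  -- iteration 2/5 --
  FD 3: (3,0) -> (3.927,-2.853) [heading=288, draw]
  RT 72: heading 288 -> 216
  -- iteration 3/5 --
  FD 3: (3.927,-2.853) -> (1.5,-4.617) [heading=216, draw]
  RT 72: heading 216 -> 144
  -- iteration 4/5 --
  FD 3: (1.5,-4.617) -> (-0.927,-2.853) [heading=144, draw]
  RT 72: heading 144 -> 72
  -- iteration 5/5 --
  FD 3: (-0.927,-2.853) -> (0,0) [heading=72, draw]
  RT 72: heading 72 -> 0
]
Final: pos=(0,0), heading=0, 5 segment(s) drawn

Start position: (0, 0)
Final position: (0, 0)
Distance = 0; < 1e-6 -> CLOSED

Answer: yes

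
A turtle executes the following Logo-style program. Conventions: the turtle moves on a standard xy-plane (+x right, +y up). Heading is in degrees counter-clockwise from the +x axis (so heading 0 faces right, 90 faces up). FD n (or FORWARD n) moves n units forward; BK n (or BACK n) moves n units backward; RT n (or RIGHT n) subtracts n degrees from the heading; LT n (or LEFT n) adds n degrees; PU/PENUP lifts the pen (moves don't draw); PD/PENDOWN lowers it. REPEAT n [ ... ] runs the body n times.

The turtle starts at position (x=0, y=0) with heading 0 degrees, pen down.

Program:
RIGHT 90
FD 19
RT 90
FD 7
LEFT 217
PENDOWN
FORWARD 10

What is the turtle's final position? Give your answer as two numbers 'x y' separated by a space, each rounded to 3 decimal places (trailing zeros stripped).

Answer: 0.986 -12.982

Derivation:
Executing turtle program step by step:
Start: pos=(0,0), heading=0, pen down
RT 90: heading 0 -> 270
FD 19: (0,0) -> (0,-19) [heading=270, draw]
RT 90: heading 270 -> 180
FD 7: (0,-19) -> (-7,-19) [heading=180, draw]
LT 217: heading 180 -> 37
PD: pen down
FD 10: (-7,-19) -> (0.986,-12.982) [heading=37, draw]
Final: pos=(0.986,-12.982), heading=37, 3 segment(s) drawn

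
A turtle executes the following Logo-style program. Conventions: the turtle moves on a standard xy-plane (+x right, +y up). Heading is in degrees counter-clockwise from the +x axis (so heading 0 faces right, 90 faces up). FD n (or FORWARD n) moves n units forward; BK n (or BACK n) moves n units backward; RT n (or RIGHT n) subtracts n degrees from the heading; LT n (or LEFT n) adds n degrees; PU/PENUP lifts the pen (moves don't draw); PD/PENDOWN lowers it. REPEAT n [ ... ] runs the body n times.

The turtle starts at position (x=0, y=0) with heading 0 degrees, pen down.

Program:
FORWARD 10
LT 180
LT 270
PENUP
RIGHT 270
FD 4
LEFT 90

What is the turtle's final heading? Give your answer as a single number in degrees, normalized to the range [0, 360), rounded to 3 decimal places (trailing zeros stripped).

Executing turtle program step by step:
Start: pos=(0,0), heading=0, pen down
FD 10: (0,0) -> (10,0) [heading=0, draw]
LT 180: heading 0 -> 180
LT 270: heading 180 -> 90
PU: pen up
RT 270: heading 90 -> 180
FD 4: (10,0) -> (6,0) [heading=180, move]
LT 90: heading 180 -> 270
Final: pos=(6,0), heading=270, 1 segment(s) drawn

Answer: 270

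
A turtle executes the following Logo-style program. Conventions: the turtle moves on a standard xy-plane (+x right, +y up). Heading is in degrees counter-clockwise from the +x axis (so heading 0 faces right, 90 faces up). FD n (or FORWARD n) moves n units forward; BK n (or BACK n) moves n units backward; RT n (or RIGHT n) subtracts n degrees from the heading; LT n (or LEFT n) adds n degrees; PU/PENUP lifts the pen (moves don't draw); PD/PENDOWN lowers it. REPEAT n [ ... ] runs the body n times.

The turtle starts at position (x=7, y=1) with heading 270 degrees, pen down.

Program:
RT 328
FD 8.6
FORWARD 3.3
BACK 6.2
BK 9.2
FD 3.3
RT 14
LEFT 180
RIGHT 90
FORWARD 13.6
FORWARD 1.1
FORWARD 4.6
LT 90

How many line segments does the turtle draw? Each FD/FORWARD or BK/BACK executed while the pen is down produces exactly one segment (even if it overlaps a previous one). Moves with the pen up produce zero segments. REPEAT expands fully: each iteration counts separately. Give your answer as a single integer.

Answer: 8

Derivation:
Executing turtle program step by step:
Start: pos=(7,1), heading=270, pen down
RT 328: heading 270 -> 302
FD 8.6: (7,1) -> (11.557,-6.293) [heading=302, draw]
FD 3.3: (11.557,-6.293) -> (13.306,-9.092) [heading=302, draw]
BK 6.2: (13.306,-9.092) -> (10.021,-3.834) [heading=302, draw]
BK 9.2: (10.021,-3.834) -> (5.145,3.968) [heading=302, draw]
FD 3.3: (5.145,3.968) -> (6.894,1.17) [heading=302, draw]
RT 14: heading 302 -> 288
LT 180: heading 288 -> 108
RT 90: heading 108 -> 18
FD 13.6: (6.894,1.17) -> (19.828,5.372) [heading=18, draw]
FD 1.1: (19.828,5.372) -> (20.875,5.712) [heading=18, draw]
FD 4.6: (20.875,5.712) -> (25.249,7.134) [heading=18, draw]
LT 90: heading 18 -> 108
Final: pos=(25.249,7.134), heading=108, 8 segment(s) drawn
Segments drawn: 8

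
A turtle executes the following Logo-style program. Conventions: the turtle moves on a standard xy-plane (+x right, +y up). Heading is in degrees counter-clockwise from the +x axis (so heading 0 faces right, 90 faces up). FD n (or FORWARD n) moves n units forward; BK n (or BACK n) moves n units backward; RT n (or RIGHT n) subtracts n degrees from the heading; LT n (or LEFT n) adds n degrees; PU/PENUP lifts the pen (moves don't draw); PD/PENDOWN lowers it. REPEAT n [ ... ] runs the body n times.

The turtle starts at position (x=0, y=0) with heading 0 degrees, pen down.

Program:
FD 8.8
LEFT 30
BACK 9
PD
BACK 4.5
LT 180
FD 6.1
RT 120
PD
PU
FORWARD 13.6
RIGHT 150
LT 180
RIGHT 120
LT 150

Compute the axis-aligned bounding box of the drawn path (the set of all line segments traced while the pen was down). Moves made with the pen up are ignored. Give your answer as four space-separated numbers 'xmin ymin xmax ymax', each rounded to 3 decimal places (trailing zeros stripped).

Executing turtle program step by step:
Start: pos=(0,0), heading=0, pen down
FD 8.8: (0,0) -> (8.8,0) [heading=0, draw]
LT 30: heading 0 -> 30
BK 9: (8.8,0) -> (1.006,-4.5) [heading=30, draw]
PD: pen down
BK 4.5: (1.006,-4.5) -> (-2.891,-6.75) [heading=30, draw]
LT 180: heading 30 -> 210
FD 6.1: (-2.891,-6.75) -> (-8.174,-9.8) [heading=210, draw]
RT 120: heading 210 -> 90
PD: pen down
PU: pen up
FD 13.6: (-8.174,-9.8) -> (-8.174,3.8) [heading=90, move]
RT 150: heading 90 -> 300
LT 180: heading 300 -> 120
RT 120: heading 120 -> 0
LT 150: heading 0 -> 150
Final: pos=(-8.174,3.8), heading=150, 4 segment(s) drawn

Segment endpoints: x in {-8.174, -2.891, 0, 1.006, 8.8}, y in {-9.8, -6.75, -4.5, 0}
xmin=-8.174, ymin=-9.8, xmax=8.8, ymax=0

Answer: -8.174 -9.8 8.8 0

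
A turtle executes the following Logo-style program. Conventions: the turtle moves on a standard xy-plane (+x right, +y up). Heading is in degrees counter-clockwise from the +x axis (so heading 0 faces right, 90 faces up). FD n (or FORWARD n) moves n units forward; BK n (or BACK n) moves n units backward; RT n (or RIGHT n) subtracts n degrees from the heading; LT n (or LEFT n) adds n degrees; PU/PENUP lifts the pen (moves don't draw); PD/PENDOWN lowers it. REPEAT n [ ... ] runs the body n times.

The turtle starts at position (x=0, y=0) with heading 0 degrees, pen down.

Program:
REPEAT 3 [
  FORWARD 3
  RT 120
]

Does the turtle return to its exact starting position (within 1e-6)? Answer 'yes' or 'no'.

Answer: yes

Derivation:
Executing turtle program step by step:
Start: pos=(0,0), heading=0, pen down
REPEAT 3 [
  -- iteration 1/3 --
  FD 3: (0,0) -> (3,0) [heading=0, draw]
  RT 120: heading 0 -> 240
  -- iteration 2/3 --
  FD 3: (3,0) -> (1.5,-2.598) [heading=240, draw]
  RT 120: heading 240 -> 120
  -- iteration 3/3 --
  FD 3: (1.5,-2.598) -> (0,0) [heading=120, draw]
  RT 120: heading 120 -> 0
]
Final: pos=(0,0), heading=0, 3 segment(s) drawn

Start position: (0, 0)
Final position: (0, 0)
Distance = 0; < 1e-6 -> CLOSED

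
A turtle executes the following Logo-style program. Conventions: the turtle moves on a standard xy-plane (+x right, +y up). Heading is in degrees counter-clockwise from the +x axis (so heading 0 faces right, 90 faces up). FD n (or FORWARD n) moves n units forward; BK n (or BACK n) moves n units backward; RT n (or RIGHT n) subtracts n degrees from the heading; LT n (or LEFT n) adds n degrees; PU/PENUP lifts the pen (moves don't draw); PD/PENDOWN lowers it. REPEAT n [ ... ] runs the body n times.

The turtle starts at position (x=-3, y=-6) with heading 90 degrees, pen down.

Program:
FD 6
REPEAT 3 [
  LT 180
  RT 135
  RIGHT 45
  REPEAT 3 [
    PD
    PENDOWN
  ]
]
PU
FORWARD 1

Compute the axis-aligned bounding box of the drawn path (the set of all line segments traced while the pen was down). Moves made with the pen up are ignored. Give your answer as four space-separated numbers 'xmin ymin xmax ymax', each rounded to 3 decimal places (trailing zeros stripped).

Answer: -3 -6 -3 0

Derivation:
Executing turtle program step by step:
Start: pos=(-3,-6), heading=90, pen down
FD 6: (-3,-6) -> (-3,0) [heading=90, draw]
REPEAT 3 [
  -- iteration 1/3 --
  LT 180: heading 90 -> 270
  RT 135: heading 270 -> 135
  RT 45: heading 135 -> 90
  REPEAT 3 [
    -- iteration 1/3 --
    PD: pen down
    PD: pen down
    -- iteration 2/3 --
    PD: pen down
    PD: pen down
    -- iteration 3/3 --
    PD: pen down
    PD: pen down
  ]
  -- iteration 2/3 --
  LT 180: heading 90 -> 270
  RT 135: heading 270 -> 135
  RT 45: heading 135 -> 90
  REPEAT 3 [
    -- iteration 1/3 --
    PD: pen down
    PD: pen down
    -- iteration 2/3 --
    PD: pen down
    PD: pen down
    -- iteration 3/3 --
    PD: pen down
    PD: pen down
  ]
  -- iteration 3/3 --
  LT 180: heading 90 -> 270
  RT 135: heading 270 -> 135
  RT 45: heading 135 -> 90
  REPEAT 3 [
    -- iteration 1/3 --
    PD: pen down
    PD: pen down
    -- iteration 2/3 --
    PD: pen down
    PD: pen down
    -- iteration 3/3 --
    PD: pen down
    PD: pen down
  ]
]
PU: pen up
FD 1: (-3,0) -> (-3,1) [heading=90, move]
Final: pos=(-3,1), heading=90, 1 segment(s) drawn

Segment endpoints: x in {-3, -3}, y in {-6, 0}
xmin=-3, ymin=-6, xmax=-3, ymax=0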